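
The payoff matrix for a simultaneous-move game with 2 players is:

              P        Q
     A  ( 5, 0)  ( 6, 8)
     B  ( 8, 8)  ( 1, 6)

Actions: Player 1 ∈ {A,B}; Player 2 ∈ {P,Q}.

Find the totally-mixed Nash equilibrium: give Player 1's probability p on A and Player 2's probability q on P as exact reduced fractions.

P1 indiff ⇒ q·5+(1-q)·6 = q·8+(1-q)·1 ⇒ q(-3) = (1-q)(-5) ⇒ q = 5/8
P2 indiff ⇒ p·0+(1-p)·8 = p·8+(1-p)·6 ⇒ p(-8) = (1-p)(-2) ⇒ p = 1/5

p=1/5, q=5/8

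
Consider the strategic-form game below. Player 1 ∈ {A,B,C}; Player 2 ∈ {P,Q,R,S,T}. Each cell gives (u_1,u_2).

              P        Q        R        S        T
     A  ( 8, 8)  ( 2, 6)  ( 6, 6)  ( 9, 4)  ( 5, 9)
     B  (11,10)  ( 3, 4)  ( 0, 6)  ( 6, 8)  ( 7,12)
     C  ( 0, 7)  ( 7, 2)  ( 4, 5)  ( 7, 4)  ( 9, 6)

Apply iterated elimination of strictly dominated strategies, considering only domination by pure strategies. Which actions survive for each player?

P2 drop Q (P beats it: A:8>6 B:10>4 C:7>2)
P2 drop R (P beats it: A:8>6 B:10>6 C:7>5)
P2 drop S (P beats it: A:8>4 B:10>8 C:7>4)
P1 drop A (B beats it: P:11>8 T:7>5)
P1→{B,C} P2→{P,T}

Survivors P1:{B,C} P2:{P,T}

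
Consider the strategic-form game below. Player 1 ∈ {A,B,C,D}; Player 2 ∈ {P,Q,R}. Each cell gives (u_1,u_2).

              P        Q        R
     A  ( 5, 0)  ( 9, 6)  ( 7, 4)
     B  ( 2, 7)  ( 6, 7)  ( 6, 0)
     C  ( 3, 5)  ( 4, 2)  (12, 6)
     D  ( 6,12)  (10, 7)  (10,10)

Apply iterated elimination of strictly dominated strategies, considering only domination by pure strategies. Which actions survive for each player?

Survivors P1:{C,D} P2:{P,R}

P1 drop A (D beats it: P:6>5 Q:10>9 R:10>7)
P1 drop B (D beats it: P:6>2 Q:10>6 R:10>6)
P2 drop Q (P beats it: C:5>2 D:12>7)
P1→{C,D} P2→{P,R}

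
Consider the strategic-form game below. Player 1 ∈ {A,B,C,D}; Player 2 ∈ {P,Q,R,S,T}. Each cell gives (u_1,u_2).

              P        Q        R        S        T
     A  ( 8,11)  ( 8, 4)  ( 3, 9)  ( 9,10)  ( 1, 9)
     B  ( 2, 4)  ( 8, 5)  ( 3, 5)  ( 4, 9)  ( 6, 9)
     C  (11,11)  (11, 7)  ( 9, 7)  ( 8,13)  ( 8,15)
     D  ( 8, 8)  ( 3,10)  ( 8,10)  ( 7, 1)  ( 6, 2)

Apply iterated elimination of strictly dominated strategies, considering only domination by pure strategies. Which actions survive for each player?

IESDS → P1:{A,C} P2:{P,S,T}

P1 drop B (C beats it: P:11>2 Q:11>8 R:9>3 S:8>4 T:8>6)
P1 drop D (C beats it: P:11>8 Q:11>3 R:9>8 S:8>7 T:8>6)
P2 drop Q (P beats it: A:11>4 C:11>7)
P2 drop R (P beats it: A:11>9 C:11>7)
P1→{A,C} P2→{P,S,T}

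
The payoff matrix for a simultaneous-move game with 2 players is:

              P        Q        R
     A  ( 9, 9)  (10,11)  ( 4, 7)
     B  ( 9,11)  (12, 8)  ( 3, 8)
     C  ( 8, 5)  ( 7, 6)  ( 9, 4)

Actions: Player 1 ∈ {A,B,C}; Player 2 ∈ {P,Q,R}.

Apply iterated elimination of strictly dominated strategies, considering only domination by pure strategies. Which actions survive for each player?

P2 drop R (P beats it: A:9>7 B:11>8 C:5>4)
P1 drop C (A beats it: P:9>8 Q:10>7)
P1→{A,B} P2→{P,Q}

IESDS → P1:{A,B} P2:{P,Q}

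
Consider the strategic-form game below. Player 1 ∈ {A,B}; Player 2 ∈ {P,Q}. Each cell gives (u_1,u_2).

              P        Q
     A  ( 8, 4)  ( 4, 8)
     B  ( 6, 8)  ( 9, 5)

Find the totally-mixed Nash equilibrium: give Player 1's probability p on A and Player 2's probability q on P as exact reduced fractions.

P1 indiff ⇒ q·8+(1-q)·4 = q·6+(1-q)·9 ⇒ q(2) = (1-q)(5) ⇒ q = 5/7
P2 indiff ⇒ p·4+(1-p)·8 = p·8+(1-p)·5 ⇒ p(-4) = (1-p)(-3) ⇒ p = 3/7

(p,q) = (3/7, 5/7)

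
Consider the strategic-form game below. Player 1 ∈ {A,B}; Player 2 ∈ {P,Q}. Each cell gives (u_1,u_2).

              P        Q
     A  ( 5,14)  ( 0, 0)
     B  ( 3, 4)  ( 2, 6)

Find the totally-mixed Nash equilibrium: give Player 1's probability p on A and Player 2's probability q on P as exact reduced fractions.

p=1/8, q=1/2

P1 indiff ⇒ q·5+(1-q)·0 = q·3+(1-q)·2 ⇒ q(2) = (1-q)(2) ⇒ q = 1/2
P2 indiff ⇒ p·14+(1-p)·4 = p·0+(1-p)·6 ⇒ p(14) = (1-p)(2) ⇒ p = 1/8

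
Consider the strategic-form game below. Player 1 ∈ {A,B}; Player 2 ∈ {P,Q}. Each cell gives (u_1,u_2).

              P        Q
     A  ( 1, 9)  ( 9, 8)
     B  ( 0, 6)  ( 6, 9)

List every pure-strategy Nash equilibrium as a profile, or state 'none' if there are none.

PSNE = {(A,P)}

(A,P): NE
(A,Q): not NE [P2→P gives 9>8]
(B,P): not NE [P1→A gives 1>0; P2→Q gives 9>6]
(B,Q): not NE [P1→A gives 9>6]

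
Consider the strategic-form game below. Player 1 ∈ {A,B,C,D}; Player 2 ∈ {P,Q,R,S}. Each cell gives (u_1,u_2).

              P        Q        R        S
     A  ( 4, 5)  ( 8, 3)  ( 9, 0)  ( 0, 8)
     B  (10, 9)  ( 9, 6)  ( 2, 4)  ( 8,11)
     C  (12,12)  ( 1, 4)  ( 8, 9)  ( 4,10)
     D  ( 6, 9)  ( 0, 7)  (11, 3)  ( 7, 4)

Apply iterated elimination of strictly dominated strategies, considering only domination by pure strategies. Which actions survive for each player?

Remaining: P1:{B,C} P2:{P,S}

P2 drop Q (P beats it: A:5>3 B:9>6 C:12>4 D:9>7)
P1 drop A (D beats it: P:6>4 R:11>9 S:7>0)
P2 drop R (P beats it: B:9>4 C:12>9 D:9>3)
P1 drop D (B beats it: P:10>6 S:8>7)
P1→{B,C} P2→{P,S}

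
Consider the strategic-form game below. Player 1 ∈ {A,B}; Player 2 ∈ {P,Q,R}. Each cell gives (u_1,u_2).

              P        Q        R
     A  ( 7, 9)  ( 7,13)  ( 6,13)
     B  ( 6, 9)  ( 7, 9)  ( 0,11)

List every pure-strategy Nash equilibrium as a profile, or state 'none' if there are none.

PSNE = {(A,Q), (A,R)}

(A,P): not NE [P2→R gives 13>9]
(A,Q): NE
(A,R): NE
(B,P): not NE [P1→A gives 7>6; P2→R gives 11>9]
(B,Q): not NE [P2→R gives 11>9]
(B,R): not NE [P1→A gives 6>0]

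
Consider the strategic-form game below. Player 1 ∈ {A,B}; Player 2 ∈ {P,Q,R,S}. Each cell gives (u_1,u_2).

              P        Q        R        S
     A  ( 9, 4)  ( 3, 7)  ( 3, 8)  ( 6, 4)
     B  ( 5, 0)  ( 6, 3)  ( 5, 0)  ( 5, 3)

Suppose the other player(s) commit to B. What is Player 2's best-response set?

BR_2 = {Q,S}

u_2(P vs B) = 0
u_2(Q vs B) = 3
u_2(R vs B) = 0
u_2(S vs B) = 3
max payoff 3 at {Q,S}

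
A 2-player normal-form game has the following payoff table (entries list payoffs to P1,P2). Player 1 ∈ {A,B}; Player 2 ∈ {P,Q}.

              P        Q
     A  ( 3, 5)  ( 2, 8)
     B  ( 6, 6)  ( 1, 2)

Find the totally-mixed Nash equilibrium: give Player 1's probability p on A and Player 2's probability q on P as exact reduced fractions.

(p,q) = (4/7, 1/4)

P1 indiff ⇒ q·3+(1-q)·2 = q·6+(1-q)·1 ⇒ q(-3) = (1-q)(-1) ⇒ q = 1/4
P2 indiff ⇒ p·5+(1-p)·6 = p·8+(1-p)·2 ⇒ p(-3) = (1-p)(-4) ⇒ p = 4/7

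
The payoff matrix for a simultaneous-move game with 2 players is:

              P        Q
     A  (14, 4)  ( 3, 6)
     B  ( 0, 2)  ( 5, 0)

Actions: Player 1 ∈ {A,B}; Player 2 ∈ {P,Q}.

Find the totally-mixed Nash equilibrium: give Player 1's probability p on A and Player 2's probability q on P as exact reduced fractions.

P1 indiff ⇒ q·14+(1-q)·3 = q·0+(1-q)·5 ⇒ q(14) = (1-q)(2) ⇒ q = 1/8
P2 indiff ⇒ p·4+(1-p)·2 = p·6+(1-p)·0 ⇒ p(-2) = (1-p)(-2) ⇒ p = 1/2

p=1/2, q=1/8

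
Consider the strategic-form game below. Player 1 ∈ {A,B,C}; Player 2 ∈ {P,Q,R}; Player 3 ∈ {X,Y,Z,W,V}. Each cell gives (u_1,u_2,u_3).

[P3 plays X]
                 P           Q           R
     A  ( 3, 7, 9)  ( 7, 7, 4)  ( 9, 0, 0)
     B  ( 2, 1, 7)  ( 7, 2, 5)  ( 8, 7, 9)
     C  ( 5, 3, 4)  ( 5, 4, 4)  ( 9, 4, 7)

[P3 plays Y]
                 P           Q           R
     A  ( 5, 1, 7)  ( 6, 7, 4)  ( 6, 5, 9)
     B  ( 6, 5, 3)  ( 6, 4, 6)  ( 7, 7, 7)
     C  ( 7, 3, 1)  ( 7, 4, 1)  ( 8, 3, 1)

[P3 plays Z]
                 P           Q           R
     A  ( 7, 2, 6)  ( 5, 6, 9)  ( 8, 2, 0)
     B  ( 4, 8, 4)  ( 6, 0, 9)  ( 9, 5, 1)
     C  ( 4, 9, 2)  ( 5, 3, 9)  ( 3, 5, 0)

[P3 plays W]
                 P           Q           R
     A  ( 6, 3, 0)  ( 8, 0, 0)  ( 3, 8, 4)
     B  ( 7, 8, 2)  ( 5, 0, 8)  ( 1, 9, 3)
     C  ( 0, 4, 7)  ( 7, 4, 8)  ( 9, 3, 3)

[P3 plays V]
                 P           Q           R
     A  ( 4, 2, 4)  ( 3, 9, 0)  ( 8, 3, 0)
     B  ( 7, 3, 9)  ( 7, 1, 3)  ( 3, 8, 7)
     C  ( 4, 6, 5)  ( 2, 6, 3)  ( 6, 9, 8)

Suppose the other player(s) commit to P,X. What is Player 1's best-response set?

argmax u_1 = {C}

u_1(A vs P,X) = 3
u_1(B vs P,X) = 2
u_1(C vs P,X) = 5
max payoff 5 at {C}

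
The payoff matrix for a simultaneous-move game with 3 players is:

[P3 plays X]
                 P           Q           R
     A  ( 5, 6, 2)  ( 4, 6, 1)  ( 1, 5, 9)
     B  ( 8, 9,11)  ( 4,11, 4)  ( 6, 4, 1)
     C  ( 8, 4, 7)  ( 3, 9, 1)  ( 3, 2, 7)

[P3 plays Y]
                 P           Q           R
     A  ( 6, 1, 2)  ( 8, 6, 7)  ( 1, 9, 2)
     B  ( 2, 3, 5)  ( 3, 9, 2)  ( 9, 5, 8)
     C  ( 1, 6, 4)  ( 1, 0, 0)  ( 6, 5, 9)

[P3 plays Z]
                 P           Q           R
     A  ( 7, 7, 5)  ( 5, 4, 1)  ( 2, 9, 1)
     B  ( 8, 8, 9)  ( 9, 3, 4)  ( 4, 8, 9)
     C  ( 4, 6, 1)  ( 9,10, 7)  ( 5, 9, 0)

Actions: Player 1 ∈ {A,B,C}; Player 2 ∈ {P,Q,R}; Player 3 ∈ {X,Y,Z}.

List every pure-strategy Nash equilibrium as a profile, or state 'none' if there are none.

(A,P,X): not NE [P1→C gives 8>5; P3→Z gives 5>2]
(A,P,Y): not NE [P2→R gives 9>1; P3→Z gives 5>2]
(A,P,Z): not NE [P1→B gives 8>7; P2→R gives 9>7]
(A,Q,X): not NE [P3→Y gives 7>1]
(A,Q,Y): not NE [P2→R gives 9>6]
(A,Q,Z): not NE [P1→C gives 9>5; P2→R gives 9>4; P3→Y gives 7>1]
(A,R,X): not NE [P1→B gives 6>1; P2→Q gives 6>5]
(A,R,Y): not NE [P1→B gives 9>1; P3→X gives 9>2]
(A,R,Z): not NE [P1→C gives 5>2; P3→X gives 9>1]
(B,P,X): not NE [P2→Q gives 11>9]
(B,P,Y): not NE [P1→A gives 6>2; P2→Q gives 9>3; P3→X gives 11>5]
(B,P,Z): not NE [P3→X gives 11>9]
(B,Q,X): NE
(B,Q,Y): not NE [P1→A gives 8>3; P3→Z gives 4>2]
(B,Q,Z): not NE [P2→R gives 8>3]
(B,R,X): not NE [P2→Q gives 11>4; P3→Z gives 9>1]
(B,R,Y): not NE [P2→Q gives 9>5; P3→Z gives 9>8]
(B,R,Z): not NE [P1→C gives 5>4]
(C,P,X): not NE [P2→Q gives 9>4]
(C,P,Y): not NE [P1→A gives 6>1; P3→X gives 7>4]
(C,P,Z): not NE [P1→B gives 8>4; P2→Q gives 10>6; P3→X gives 7>1]
(C,Q,X): not NE [P1→B gives 4>3; P3→Z gives 7>1]
(C,Q,Y): not NE [P1→A gives 8>1; P2→P gives 6>0; P3→Z gives 7>0]
(C,Q,Z): NE
(C,R,X): not NE [P1→B gives 6>3; P2→Q gives 9>2; P3→Y gives 9>7]
(C,R,Y): not NE [P1→B gives 9>6; P2→P gives 6>5]
(C,R,Z): not NE [P2→Q gives 10>9; P3→Y gives 9>0]

Nash profiles: (B,Q,X), (C,Q,Z)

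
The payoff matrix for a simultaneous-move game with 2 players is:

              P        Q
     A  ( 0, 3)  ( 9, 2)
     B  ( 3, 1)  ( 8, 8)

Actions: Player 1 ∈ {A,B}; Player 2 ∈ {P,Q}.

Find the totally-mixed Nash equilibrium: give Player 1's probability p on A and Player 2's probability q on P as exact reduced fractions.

P1 indiff ⇒ q·0+(1-q)·9 = q·3+(1-q)·8 ⇒ q(-3) = (1-q)(-1) ⇒ q = 1/4
P2 indiff ⇒ p·3+(1-p)·1 = p·2+(1-p)·8 ⇒ p(1) = (1-p)(7) ⇒ p = 7/8

P1 mixes 7/8 on A; P2 mixes 1/4 on P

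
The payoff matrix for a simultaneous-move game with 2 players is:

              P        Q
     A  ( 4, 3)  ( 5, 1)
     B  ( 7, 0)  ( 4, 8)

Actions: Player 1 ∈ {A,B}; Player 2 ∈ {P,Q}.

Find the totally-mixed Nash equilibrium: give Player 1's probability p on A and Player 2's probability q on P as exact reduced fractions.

P1 mixes 4/5 on A; P2 mixes 1/4 on P

P1 indiff ⇒ q·4+(1-q)·5 = q·7+(1-q)·4 ⇒ q(-3) = (1-q)(-1) ⇒ q = 1/4
P2 indiff ⇒ p·3+(1-p)·0 = p·1+(1-p)·8 ⇒ p(2) = (1-p)(8) ⇒ p = 4/5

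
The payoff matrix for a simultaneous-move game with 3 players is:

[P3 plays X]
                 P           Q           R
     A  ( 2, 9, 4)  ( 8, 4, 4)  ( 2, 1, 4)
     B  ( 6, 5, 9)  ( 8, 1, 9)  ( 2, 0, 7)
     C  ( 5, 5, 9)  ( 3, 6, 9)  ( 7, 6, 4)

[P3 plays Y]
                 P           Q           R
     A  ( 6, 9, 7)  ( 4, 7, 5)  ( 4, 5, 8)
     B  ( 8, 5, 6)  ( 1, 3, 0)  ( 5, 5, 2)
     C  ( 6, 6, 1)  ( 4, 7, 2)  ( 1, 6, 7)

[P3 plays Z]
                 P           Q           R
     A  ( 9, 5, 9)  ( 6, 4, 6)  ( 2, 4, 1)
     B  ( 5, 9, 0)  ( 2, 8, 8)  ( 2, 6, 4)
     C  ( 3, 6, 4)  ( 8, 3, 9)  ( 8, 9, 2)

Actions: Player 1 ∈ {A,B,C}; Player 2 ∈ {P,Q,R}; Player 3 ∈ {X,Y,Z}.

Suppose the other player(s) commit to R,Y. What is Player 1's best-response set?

u_1(A vs R,Y) = 4
u_1(B vs R,Y) = 5
u_1(C vs R,Y) = 1
max payoff 5 at {B}

argmax u_1 = {B}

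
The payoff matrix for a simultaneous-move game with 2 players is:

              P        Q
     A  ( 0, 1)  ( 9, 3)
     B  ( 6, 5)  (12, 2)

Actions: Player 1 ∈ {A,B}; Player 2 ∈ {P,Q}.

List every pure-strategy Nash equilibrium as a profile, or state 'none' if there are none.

NE set: (B,P)

(A,P): not NE [P1→B gives 6>0; P2→Q gives 3>1]
(A,Q): not NE [P1→B gives 12>9]
(B,P): NE
(B,Q): not NE [P2→P gives 5>2]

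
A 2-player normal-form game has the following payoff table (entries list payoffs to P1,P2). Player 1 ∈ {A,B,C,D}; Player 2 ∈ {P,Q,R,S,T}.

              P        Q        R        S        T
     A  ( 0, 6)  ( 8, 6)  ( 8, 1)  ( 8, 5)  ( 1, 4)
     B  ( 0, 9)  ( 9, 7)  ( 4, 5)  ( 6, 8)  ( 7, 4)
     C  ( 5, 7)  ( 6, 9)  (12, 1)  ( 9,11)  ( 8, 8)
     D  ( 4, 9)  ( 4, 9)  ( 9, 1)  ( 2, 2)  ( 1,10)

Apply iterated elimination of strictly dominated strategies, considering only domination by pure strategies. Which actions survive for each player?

P1 drop D (C beats it: P:5>4 Q:6>4 R:12>9 S:9>2 T:8>1)
P2 drop R (P beats it: A:6>1 B:9>5 C:7>1)
P2 drop T (Q beats it: A:6>4 B:7>4 C:9>8)
P1→{A,B,C} P2→{P,Q,S}

Remaining: P1:{A,B,C} P2:{P,Q,S}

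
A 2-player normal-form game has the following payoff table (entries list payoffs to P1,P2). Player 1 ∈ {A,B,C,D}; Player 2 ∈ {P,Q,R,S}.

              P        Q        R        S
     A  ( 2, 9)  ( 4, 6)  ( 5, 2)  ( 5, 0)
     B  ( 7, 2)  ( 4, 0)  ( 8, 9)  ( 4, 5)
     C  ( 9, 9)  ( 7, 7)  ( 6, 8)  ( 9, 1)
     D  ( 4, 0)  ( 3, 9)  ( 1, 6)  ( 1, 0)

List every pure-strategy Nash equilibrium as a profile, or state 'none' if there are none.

Nash profiles: (B,R), (C,P)

(A,P): not NE [P1→C gives 9>2]
(A,Q): not NE [P1→C gives 7>4; P2→P gives 9>6]
(A,R): not NE [P1→B gives 8>5; P2→P gives 9>2]
(A,S): not NE [P1→C gives 9>5; P2→P gives 9>0]
(B,P): not NE [P1→C gives 9>7; P2→R gives 9>2]
(B,Q): not NE [P1→C gives 7>4; P2→R gives 9>0]
(B,R): NE
(B,S): not NE [P1→C gives 9>4; P2→R gives 9>5]
(C,P): NE
(C,Q): not NE [P2→P gives 9>7]
(C,R): not NE [P1→B gives 8>6; P2→P gives 9>8]
(C,S): not NE [P2→P gives 9>1]
(D,P): not NE [P1→C gives 9>4; P2→Q gives 9>0]
(D,Q): not NE [P1→C gives 7>3]
(D,R): not NE [P1→B gives 8>1; P2→Q gives 9>6]
(D,S): not NE [P1→C gives 9>1; P2→Q gives 9>0]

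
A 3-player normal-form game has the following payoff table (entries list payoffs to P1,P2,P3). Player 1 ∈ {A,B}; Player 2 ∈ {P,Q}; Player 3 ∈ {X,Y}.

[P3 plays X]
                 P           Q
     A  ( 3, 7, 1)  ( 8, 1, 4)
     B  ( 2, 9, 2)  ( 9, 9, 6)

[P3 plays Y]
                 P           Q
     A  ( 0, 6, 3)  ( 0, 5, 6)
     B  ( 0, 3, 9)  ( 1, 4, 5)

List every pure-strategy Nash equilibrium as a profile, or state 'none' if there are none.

(A,P,X): not NE [P3→Y gives 3>1]
(A,P,Y): NE
(A,Q,X): not NE [P1→B gives 9>8; P2→P gives 7>1; P3→Y gives 6>4]
(A,Q,Y): not NE [P1→B gives 1>0; P2→P gives 6>5]
(B,P,X): not NE [P1→A gives 3>2; P3→Y gives 9>2]
(B,P,Y): not NE [P2→Q gives 4>3]
(B,Q,X): NE
(B,Q,Y): not NE [P3→X gives 6>5]

NE set: (A,P,Y), (B,Q,X)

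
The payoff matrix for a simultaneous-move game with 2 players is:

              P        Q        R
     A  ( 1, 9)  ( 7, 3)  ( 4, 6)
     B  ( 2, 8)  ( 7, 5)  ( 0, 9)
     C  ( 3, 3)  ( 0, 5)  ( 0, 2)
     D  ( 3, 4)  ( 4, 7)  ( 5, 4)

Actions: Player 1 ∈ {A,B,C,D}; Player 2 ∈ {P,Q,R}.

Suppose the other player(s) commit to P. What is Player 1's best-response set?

u_1(A vs P) = 1
u_1(B vs P) = 2
u_1(C vs P) = 3
u_1(D vs P) = 3
max payoff 3 at {C,D}

argmax u_1 = {C,D}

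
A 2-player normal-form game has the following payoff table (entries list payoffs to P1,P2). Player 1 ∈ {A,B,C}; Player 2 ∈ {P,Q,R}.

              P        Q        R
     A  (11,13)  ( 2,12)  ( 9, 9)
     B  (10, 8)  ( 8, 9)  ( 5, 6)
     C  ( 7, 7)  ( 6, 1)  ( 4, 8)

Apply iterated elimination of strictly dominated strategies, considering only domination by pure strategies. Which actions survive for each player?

P1 drop C (B beats it: P:10>7 Q:8>6 R:5>4)
P2 drop R (P beats it: A:13>9 B:8>6)
P1→{A,B} P2→{P,Q}

IESDS → P1:{A,B} P2:{P,Q}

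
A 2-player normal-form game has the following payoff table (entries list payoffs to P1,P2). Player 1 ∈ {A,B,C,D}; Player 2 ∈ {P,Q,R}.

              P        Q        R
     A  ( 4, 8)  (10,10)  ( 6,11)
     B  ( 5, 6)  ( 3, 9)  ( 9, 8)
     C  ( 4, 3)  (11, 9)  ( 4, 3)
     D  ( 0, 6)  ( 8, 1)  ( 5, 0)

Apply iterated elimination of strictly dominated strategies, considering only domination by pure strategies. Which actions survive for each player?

Survivors P1:{A,B,C} P2:{Q,R}

P1 drop D (A beats it: P:4>0 Q:10>8 R:6>5)
P2 drop P (Q beats it: A:10>8 B:9>6 C:9>3)
P1→{A,B,C} P2→{Q,R}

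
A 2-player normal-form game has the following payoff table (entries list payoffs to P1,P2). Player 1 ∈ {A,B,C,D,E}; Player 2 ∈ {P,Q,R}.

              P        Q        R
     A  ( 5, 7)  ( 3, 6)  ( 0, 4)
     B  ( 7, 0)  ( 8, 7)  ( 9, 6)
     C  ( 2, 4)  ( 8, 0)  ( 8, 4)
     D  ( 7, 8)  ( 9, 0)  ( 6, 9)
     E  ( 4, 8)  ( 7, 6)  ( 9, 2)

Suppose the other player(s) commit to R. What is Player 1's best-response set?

argmax u_1 = {B,E}

u_1(A vs R) = 0
u_1(B vs R) = 9
u_1(C vs R) = 8
u_1(D vs R) = 6
u_1(E vs R) = 9
max payoff 9 at {B,E}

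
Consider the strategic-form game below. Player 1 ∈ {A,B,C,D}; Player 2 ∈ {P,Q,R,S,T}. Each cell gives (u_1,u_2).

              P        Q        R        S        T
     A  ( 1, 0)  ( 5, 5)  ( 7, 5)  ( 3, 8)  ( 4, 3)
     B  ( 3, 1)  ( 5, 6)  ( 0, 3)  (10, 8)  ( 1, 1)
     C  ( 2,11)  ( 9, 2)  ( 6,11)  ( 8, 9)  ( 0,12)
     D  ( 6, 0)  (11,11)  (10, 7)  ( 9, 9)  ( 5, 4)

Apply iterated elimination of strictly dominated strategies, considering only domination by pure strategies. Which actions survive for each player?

P1 drop A (D beats it: P:6>1 Q:11>5 R:10>7 S:9>3 T:5>4)
P1 drop C (D beats it: P:6>2 Q:11>9 R:10>6 S:9>8 T:5>0)
P2 drop P (Q beats it: B:6>1 D:11>0)
P2 drop R (Q beats it: B:6>3 D:11>7)
P2 drop T (Q beats it: B:6>1 D:11>4)
P1→{B,D} P2→{Q,S}

Remaining: P1:{B,D} P2:{Q,S}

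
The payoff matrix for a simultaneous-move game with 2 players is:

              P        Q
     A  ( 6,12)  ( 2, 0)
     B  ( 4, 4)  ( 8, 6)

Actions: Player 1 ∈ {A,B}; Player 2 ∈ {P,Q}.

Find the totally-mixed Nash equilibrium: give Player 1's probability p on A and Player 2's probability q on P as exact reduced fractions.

p=1/7, q=3/4

P1 indiff ⇒ q·6+(1-q)·2 = q·4+(1-q)·8 ⇒ q(2) = (1-q)(6) ⇒ q = 3/4
P2 indiff ⇒ p·12+(1-p)·4 = p·0+(1-p)·6 ⇒ p(12) = (1-p)(2) ⇒ p = 1/7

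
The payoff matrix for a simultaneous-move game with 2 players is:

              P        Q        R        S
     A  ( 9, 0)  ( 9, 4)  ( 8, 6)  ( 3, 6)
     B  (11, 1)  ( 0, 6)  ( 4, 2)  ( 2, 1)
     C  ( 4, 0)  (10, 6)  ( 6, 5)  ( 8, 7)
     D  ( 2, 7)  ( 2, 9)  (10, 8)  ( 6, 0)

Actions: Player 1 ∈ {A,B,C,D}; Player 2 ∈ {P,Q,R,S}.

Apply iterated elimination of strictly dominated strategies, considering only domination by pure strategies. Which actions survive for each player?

P2 drop P (Q beats it: A:4>0 B:6>1 C:6>0 D:9>7)
P1 drop B (A beats it: Q:9>0 R:8>4 S:3>2)
P1→{A,C,D} P2→{Q,R,S}

Remaining: P1:{A,C,D} P2:{Q,R,S}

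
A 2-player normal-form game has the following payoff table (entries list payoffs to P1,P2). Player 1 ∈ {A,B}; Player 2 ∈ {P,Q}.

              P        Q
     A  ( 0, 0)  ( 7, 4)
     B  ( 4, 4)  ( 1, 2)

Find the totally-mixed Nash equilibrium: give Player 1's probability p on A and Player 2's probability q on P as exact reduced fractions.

(p,q) = (1/3, 3/5)

P1 indiff ⇒ q·0+(1-q)·7 = q·4+(1-q)·1 ⇒ q(-4) = (1-q)(-6) ⇒ q = 3/5
P2 indiff ⇒ p·0+(1-p)·4 = p·4+(1-p)·2 ⇒ p(-4) = (1-p)(-2) ⇒ p = 1/3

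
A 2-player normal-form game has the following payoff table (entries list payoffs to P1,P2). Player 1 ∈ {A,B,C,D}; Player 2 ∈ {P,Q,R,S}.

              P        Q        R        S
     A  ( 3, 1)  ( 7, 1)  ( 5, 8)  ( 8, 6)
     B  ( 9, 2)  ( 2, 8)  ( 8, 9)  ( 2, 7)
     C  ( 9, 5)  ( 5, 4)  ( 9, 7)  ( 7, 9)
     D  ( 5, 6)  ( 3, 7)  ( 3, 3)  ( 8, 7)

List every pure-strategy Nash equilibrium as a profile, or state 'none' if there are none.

(A,P): not NE [P1→C gives 9>3; P2→R gives 8>1]
(A,Q): not NE [P2→R gives 8>1]
(A,R): not NE [P1→C gives 9>5]
(A,S): not NE [P2→R gives 8>6]
(B,P): not NE [P2→R gives 9>2]
(B,Q): not NE [P1→A gives 7>2; P2→R gives 9>8]
(B,R): not NE [P1→C gives 9>8]
(B,S): not NE [P1→D gives 8>2; P2→R gives 9>7]
(C,P): not NE [P2→S gives 9>5]
(C,Q): not NE [P1→A gives 7>5; P2→S gives 9>4]
(C,R): not NE [P2→S gives 9>7]
(C,S): not NE [P1→D gives 8>7]
(D,P): not NE [P1→C gives 9>5; P2→S gives 7>6]
(D,Q): not NE [P1→A gives 7>3]
(D,R): not NE [P1→C gives 9>3; P2→S gives 7>3]
(D,S): NE

NE set: (D,S)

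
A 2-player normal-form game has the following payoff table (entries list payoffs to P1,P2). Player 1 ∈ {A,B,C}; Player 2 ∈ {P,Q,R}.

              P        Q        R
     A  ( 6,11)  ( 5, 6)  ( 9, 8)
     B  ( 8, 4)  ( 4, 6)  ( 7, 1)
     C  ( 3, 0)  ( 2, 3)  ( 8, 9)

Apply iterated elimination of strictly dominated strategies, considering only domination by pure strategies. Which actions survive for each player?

Survivors P1:{A,B} P2:{P,Q}

P1 drop C (A beats it: P:6>3 Q:5>2 R:9>8)
P2 drop R (P beats it: A:11>8 B:4>1)
P1→{A,B} P2→{P,Q}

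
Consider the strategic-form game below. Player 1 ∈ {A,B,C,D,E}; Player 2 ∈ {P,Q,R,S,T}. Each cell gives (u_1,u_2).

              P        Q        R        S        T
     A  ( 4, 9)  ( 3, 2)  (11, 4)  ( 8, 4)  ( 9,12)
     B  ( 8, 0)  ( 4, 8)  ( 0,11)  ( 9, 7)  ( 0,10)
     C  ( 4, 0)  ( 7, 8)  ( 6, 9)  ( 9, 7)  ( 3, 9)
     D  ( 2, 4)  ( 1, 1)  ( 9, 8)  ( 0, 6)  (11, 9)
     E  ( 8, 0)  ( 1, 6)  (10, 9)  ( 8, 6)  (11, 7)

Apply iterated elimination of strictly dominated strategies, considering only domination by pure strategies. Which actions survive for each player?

P2 drop P (T beats it: A:12>9 B:10>0 C:9>0 D:9>4 E:7>0)
P2 drop Q (R beats it: A:4>2 B:11>8 C:9>8 D:8>1 E:9>6)
P2 drop S (T beats it: A:12>4 B:10>7 C:9>7 D:9>6 E:7>6)
P1 drop B (A beats it: R:11>0 T:9>0)
P1 drop C (A beats it: R:11>6 T:9>3)
P1→{A,D,E} P2→{R,T}

IESDS → P1:{A,D,E} P2:{R,T}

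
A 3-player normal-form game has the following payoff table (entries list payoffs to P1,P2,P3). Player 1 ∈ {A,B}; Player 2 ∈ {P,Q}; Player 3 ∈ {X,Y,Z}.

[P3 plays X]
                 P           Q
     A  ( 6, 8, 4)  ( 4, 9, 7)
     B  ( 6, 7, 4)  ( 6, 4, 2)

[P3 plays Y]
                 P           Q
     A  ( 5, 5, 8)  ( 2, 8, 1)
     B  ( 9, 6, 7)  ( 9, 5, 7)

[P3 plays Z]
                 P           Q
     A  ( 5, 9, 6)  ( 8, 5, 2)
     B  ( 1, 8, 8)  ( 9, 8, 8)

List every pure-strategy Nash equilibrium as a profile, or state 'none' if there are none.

(A,P,X): not NE [P2→Q gives 9>8; P3→Y gives 8>4]
(A,P,Y): not NE [P1→B gives 9>5; P2→Q gives 8>5]
(A,P,Z): not NE [P3→Y gives 8>6]
(A,Q,X): not NE [P1→B gives 6>4]
(A,Q,Y): not NE [P1→B gives 9>2; P3→X gives 7>1]
(A,Q,Z): not NE [P1→B gives 9>8; P2→P gives 9>5; P3→X gives 7>2]
(B,P,X): not NE [P3→Z gives 8>4]
(B,P,Y): not NE [P3→Z gives 8>7]
(B,P,Z): not NE [P1→A gives 5>1]
(B,Q,X): not NE [P2→P gives 7>4; P3→Z gives 8>2]
(B,Q,Y): not NE [P2→P gives 6>5; P3→Z gives 8>7]
(B,Q,Z): NE

Nash profiles: (B,Q,Z)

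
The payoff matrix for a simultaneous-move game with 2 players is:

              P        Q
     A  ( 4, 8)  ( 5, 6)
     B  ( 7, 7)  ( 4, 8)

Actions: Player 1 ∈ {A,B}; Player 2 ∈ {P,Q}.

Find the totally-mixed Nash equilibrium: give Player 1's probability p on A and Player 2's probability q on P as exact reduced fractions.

P1 indiff ⇒ q·4+(1-q)·5 = q·7+(1-q)·4 ⇒ q(-3) = (1-q)(-1) ⇒ q = 1/4
P2 indiff ⇒ p·8+(1-p)·7 = p·6+(1-p)·8 ⇒ p(2) = (1-p)(1) ⇒ p = 1/3

(p,q) = (1/3, 1/4)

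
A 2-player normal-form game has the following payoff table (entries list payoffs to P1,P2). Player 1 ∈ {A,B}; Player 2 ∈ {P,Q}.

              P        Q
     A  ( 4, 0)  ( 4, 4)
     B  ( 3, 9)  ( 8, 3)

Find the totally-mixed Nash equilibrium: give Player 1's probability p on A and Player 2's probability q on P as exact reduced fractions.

P1 indiff ⇒ q·4+(1-q)·4 = q·3+(1-q)·8 ⇒ q(1) = (1-q)(4) ⇒ q = 4/5
P2 indiff ⇒ p·0+(1-p)·9 = p·4+(1-p)·3 ⇒ p(-4) = (1-p)(-6) ⇒ p = 3/5

(p,q) = (3/5, 4/5)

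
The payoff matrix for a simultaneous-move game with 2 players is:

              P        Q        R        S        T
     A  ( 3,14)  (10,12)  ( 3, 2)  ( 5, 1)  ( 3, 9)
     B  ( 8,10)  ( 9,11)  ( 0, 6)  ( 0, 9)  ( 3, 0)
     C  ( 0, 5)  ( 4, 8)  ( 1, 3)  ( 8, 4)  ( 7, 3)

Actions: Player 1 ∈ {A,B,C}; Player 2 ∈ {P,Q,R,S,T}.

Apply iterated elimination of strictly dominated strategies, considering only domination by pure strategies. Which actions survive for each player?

P2 drop R (P beats it: A:14>2 B:10>6 C:5>3)
P2 drop S (P beats it: A:14>1 B:10>9 C:5>4)
P2 drop T (P beats it: A:14>9 B:10>0 C:5>3)
P1 drop C (A beats it: P:3>0 Q:10>4)
P1→{A,B} P2→{P,Q}

Remaining: P1:{A,B} P2:{P,Q}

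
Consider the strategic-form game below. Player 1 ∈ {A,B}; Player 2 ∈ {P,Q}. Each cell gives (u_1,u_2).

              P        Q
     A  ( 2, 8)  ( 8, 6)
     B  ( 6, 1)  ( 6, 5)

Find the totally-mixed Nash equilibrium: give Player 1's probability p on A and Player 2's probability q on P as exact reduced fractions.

P1 indiff ⇒ q·2+(1-q)·8 = q·6+(1-q)·6 ⇒ q(-4) = (1-q)(-2) ⇒ q = 1/3
P2 indiff ⇒ p·8+(1-p)·1 = p·6+(1-p)·5 ⇒ p(2) = (1-p)(4) ⇒ p = 2/3

P1 mixes 2/3 on A; P2 mixes 1/3 on P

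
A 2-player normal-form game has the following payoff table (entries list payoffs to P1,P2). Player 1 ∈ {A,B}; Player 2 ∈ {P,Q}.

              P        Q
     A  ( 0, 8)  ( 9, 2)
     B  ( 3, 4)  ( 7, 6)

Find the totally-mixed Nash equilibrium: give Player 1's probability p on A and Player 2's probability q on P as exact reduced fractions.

(p,q) = (1/4, 2/5)

P1 indiff ⇒ q·0+(1-q)·9 = q·3+(1-q)·7 ⇒ q(-3) = (1-q)(-2) ⇒ q = 2/5
P2 indiff ⇒ p·8+(1-p)·4 = p·2+(1-p)·6 ⇒ p(6) = (1-p)(2) ⇒ p = 1/4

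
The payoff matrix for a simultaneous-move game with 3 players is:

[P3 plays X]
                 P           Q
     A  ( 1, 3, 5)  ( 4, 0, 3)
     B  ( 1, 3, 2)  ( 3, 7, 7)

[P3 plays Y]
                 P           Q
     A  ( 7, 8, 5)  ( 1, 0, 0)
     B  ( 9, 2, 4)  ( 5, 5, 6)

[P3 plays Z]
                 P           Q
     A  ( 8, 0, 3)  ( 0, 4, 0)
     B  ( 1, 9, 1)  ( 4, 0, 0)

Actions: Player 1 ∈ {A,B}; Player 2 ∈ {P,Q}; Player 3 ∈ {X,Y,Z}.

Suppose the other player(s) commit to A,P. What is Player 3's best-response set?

u_3(X vs A,P) = 5
u_3(Y vs A,P) = 5
u_3(Z vs A,P) = 3
max payoff 5 at {X,Y}

P3 best: {X,Y}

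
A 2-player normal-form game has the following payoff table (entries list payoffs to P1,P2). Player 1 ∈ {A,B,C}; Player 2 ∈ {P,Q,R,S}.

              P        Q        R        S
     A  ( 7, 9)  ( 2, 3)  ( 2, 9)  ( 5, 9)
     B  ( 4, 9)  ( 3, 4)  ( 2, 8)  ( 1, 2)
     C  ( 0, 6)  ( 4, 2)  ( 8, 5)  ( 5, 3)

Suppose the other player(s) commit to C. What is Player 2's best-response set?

u_2(P vs C) = 6
u_2(Q vs C) = 2
u_2(R vs C) = 5
u_2(S vs C) = 3
max payoff 6 at {P}

argmax u_2 = {P}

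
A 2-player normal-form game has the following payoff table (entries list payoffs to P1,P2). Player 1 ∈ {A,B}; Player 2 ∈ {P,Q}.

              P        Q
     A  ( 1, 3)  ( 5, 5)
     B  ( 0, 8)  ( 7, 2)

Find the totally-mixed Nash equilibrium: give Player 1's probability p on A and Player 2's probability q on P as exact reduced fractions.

P1 indiff ⇒ q·1+(1-q)·5 = q·0+(1-q)·7 ⇒ q(1) = (1-q)(2) ⇒ q = 2/3
P2 indiff ⇒ p·3+(1-p)·8 = p·5+(1-p)·2 ⇒ p(-2) = (1-p)(-6) ⇒ p = 3/4

(p,q) = (3/4, 2/3)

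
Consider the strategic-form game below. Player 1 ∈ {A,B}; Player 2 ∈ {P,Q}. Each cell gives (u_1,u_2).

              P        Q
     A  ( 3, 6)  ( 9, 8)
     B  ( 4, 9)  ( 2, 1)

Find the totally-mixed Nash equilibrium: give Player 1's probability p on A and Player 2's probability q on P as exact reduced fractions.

(p,q) = (4/5, 7/8)

P1 indiff ⇒ q·3+(1-q)·9 = q·4+(1-q)·2 ⇒ q(-1) = (1-q)(-7) ⇒ q = 7/8
P2 indiff ⇒ p·6+(1-p)·9 = p·8+(1-p)·1 ⇒ p(-2) = (1-p)(-8) ⇒ p = 4/5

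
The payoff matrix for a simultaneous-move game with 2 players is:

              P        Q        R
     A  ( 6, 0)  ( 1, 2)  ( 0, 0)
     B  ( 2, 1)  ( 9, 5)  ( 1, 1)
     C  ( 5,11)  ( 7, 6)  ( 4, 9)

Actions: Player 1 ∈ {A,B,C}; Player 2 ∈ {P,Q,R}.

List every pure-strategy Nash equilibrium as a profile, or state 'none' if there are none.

NE set: (B,Q)

(A,P): not NE [P2→Q gives 2>0]
(A,Q): not NE [P1→B gives 9>1]
(A,R): not NE [P1→C gives 4>0; P2→Q gives 2>0]
(B,P): not NE [P1→A gives 6>2; P2→Q gives 5>1]
(B,Q): NE
(B,R): not NE [P1→C gives 4>1; P2→Q gives 5>1]
(C,P): not NE [P1→A gives 6>5]
(C,Q): not NE [P1→B gives 9>7; P2→P gives 11>6]
(C,R): not NE [P2→P gives 11>9]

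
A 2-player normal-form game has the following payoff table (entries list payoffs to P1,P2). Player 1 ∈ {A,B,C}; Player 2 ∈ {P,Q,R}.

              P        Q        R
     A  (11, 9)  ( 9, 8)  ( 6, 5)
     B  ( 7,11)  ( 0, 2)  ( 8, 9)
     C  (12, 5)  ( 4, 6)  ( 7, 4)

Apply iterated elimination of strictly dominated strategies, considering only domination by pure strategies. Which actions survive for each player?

Remaining: P1:{A,C} P2:{P,Q}

P2 drop R (P beats it: A:9>5 B:11>9 C:5>4)
P1 drop B (A beats it: P:11>7 Q:9>0)
P1→{A,C} P2→{P,Q}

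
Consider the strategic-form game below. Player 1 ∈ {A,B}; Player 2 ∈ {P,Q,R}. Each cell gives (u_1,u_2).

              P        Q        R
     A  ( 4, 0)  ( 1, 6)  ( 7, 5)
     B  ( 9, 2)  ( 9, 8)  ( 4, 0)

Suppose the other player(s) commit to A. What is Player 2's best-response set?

u_2(P vs A) = 0
u_2(Q vs A) = 6
u_2(R vs A) = 5
max payoff 6 at {Q}

P2 best: {Q}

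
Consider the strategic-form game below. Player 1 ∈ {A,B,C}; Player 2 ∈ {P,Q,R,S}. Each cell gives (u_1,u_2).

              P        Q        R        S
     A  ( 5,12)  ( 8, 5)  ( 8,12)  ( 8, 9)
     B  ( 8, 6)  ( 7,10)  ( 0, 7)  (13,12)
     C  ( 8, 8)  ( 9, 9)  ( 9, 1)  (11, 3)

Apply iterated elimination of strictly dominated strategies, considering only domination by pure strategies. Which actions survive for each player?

IESDS → P1:{B,C} P2:{Q,S}

P1 drop A (C beats it: P:8>5 Q:9>8 R:9>8 S:11>8)
P2 drop P (Q beats it: B:10>6 C:9>8)
P2 drop R (Q beats it: B:10>7 C:9>1)
P1→{B,C} P2→{Q,S}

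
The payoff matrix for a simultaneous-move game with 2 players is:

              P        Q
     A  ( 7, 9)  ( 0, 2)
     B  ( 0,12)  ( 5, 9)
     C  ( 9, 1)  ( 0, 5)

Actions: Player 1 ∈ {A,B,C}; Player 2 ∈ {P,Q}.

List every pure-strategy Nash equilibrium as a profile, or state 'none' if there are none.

(A,P): not NE [P1→C gives 9>7]
(A,Q): not NE [P1→B gives 5>0; P2→P gives 9>2]
(B,P): not NE [P1→C gives 9>0]
(B,Q): not NE [P2→P gives 12>9]
(C,P): not NE [P2→Q gives 5>1]
(C,Q): not NE [P1→B gives 5>0]

PSNE: ∅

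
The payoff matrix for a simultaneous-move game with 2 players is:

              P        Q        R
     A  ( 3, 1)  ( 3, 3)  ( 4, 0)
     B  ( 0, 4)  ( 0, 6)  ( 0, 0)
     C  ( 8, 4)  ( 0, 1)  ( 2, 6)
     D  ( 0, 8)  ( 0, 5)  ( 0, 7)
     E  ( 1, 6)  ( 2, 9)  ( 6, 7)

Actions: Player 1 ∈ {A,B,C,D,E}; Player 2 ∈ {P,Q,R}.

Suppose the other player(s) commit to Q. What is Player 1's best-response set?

u_1(A vs Q) = 3
u_1(B vs Q) = 0
u_1(C vs Q) = 0
u_1(D vs Q) = 0
u_1(E vs Q) = 2
max payoff 3 at {A}

P1 best: {A}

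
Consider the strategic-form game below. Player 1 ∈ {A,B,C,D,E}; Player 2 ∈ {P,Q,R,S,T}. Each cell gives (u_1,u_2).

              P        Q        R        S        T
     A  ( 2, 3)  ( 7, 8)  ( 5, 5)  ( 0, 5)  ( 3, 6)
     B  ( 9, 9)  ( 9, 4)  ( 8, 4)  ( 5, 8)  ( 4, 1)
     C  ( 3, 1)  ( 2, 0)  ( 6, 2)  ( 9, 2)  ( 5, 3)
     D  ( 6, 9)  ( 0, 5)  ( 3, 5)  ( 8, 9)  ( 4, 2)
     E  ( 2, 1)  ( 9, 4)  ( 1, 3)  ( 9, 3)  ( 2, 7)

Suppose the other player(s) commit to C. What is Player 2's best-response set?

u_2(P vs C) = 1
u_2(Q vs C) = 0
u_2(R vs C) = 2
u_2(S vs C) = 2
u_2(T vs C) = 3
max payoff 3 at {T}

P2 best: {T}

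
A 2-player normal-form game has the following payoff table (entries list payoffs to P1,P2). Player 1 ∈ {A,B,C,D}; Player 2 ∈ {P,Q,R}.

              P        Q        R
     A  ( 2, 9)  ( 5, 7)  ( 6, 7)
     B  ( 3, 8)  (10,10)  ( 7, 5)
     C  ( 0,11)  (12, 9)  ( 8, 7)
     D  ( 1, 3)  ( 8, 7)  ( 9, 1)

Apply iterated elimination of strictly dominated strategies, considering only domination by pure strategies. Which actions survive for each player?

Survivors P1:{B,C} P2:{P,Q}

P1 drop A (B beats it: P:3>2 Q:10>5 R:7>6)
P2 drop R (P beats it: B:8>5 C:11>7 D:3>1)
P1 drop D (B beats it: P:3>1 Q:10>8)
P1→{B,C} P2→{P,Q}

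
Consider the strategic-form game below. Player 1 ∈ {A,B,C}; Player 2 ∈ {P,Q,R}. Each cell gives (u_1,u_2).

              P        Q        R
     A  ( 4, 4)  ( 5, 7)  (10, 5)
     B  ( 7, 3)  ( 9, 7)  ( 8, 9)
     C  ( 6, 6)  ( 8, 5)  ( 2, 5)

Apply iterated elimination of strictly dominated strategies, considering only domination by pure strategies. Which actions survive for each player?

IESDS → P1:{A,B} P2:{Q,R}

P1 drop C (B beats it: P:7>6 Q:9>8 R:8>2)
P2 drop P (Q beats it: A:7>4 B:7>3)
P1→{A,B} P2→{Q,R}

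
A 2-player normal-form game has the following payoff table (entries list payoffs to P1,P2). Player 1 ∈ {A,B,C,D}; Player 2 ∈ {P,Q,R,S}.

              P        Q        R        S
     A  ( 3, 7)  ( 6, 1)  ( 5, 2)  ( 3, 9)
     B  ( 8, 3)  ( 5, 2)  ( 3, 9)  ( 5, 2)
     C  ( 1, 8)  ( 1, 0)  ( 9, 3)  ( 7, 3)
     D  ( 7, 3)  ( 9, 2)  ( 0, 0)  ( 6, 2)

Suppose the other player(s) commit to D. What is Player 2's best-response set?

P2 best: {P}

u_2(P vs D) = 3
u_2(Q vs D) = 2
u_2(R vs D) = 0
u_2(S vs D) = 2
max payoff 3 at {P}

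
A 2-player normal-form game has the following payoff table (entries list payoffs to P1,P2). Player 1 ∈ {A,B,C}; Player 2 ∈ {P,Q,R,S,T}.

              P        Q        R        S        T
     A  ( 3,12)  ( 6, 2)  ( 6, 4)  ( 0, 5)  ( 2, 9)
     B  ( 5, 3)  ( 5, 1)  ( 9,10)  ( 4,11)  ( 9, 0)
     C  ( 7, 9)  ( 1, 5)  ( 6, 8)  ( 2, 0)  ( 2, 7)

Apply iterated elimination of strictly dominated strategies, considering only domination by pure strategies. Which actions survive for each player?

Survivors P1:{B,C} P2:{P,R,S}

P2 drop Q (P beats it: A:12>2 B:3>1 C:9>5)
P1 drop A (B beats it: P:5>3 R:9>6 S:4>0 T:9>2)
P2 drop T (P beats it: B:3>0 C:9>7)
P1→{B,C} P2→{P,R,S}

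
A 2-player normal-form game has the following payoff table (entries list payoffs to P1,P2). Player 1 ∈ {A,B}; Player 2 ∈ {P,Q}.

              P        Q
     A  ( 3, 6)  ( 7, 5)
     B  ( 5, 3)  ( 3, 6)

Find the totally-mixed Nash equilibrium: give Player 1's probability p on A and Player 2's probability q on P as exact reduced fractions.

P1 indiff ⇒ q·3+(1-q)·7 = q·5+(1-q)·3 ⇒ q(-2) = (1-q)(-4) ⇒ q = 2/3
P2 indiff ⇒ p·6+(1-p)·3 = p·5+(1-p)·6 ⇒ p(1) = (1-p)(3) ⇒ p = 3/4

P1 mixes 3/4 on A; P2 mixes 2/3 on P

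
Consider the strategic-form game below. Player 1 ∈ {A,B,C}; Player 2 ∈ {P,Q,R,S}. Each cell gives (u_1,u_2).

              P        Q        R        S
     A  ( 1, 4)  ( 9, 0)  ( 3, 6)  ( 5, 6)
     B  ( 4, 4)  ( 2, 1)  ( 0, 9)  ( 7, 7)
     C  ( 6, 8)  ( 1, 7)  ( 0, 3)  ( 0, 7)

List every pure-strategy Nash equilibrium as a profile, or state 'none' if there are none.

(A,P): not NE [P1→C gives 6>1; P2→S gives 6>4]
(A,Q): not NE [P2→S gives 6>0]
(A,R): NE
(A,S): not NE [P1→B gives 7>5]
(B,P): not NE [P1→C gives 6>4; P2→R gives 9>4]
(B,Q): not NE [P1→A gives 9>2; P2→R gives 9>1]
(B,R): not NE [P1→A gives 3>0]
(B,S): not NE [P2→R gives 9>7]
(C,P): NE
(C,Q): not NE [P1→A gives 9>1; P2→P gives 8>7]
(C,R): not NE [P1→A gives 3>0; P2→P gives 8>3]
(C,S): not NE [P1→B gives 7>0; P2→P gives 8>7]

Nash profiles: (A,R), (C,P)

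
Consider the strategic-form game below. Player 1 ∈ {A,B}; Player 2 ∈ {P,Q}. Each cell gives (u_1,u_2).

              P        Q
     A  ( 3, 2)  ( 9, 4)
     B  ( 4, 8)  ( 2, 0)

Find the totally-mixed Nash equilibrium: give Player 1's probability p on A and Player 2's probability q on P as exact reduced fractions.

P1 indiff ⇒ q·3+(1-q)·9 = q·4+(1-q)·2 ⇒ q(-1) = (1-q)(-7) ⇒ q = 7/8
P2 indiff ⇒ p·2+(1-p)·8 = p·4+(1-p)·0 ⇒ p(-2) = (1-p)(-8) ⇒ p = 4/5

p=4/5, q=7/8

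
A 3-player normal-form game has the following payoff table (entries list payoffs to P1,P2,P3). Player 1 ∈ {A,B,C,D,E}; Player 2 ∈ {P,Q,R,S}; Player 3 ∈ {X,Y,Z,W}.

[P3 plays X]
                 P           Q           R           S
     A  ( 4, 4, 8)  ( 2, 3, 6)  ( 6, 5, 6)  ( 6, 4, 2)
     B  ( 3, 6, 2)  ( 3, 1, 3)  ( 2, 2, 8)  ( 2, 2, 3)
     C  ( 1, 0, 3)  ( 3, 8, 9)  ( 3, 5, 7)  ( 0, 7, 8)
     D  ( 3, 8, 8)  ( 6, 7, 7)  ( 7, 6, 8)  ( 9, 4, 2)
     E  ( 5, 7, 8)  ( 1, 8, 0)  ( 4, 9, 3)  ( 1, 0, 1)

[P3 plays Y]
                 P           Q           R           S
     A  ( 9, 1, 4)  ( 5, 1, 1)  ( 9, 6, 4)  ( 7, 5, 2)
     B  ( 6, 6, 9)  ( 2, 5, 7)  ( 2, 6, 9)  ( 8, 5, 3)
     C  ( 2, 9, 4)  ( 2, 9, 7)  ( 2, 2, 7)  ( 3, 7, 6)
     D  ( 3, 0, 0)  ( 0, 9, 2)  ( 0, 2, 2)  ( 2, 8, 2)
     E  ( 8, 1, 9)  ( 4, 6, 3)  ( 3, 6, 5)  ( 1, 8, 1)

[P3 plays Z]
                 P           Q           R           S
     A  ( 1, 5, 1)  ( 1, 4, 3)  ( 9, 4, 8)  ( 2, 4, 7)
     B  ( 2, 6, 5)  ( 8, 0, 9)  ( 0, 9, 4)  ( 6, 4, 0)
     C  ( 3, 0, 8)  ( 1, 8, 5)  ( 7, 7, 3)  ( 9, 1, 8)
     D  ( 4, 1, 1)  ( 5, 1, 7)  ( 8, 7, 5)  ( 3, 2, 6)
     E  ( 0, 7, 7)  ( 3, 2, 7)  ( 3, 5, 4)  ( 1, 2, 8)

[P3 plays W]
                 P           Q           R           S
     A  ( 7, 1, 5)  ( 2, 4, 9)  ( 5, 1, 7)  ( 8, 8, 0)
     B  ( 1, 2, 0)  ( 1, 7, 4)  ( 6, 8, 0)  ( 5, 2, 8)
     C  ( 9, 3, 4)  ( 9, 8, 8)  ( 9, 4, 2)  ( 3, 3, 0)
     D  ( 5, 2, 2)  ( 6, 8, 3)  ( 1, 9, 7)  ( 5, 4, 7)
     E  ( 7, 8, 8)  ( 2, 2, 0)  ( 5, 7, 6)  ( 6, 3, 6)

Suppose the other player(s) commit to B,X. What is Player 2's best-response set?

argmax u_2 = {P}

u_2(P vs B,X) = 6
u_2(Q vs B,X) = 1
u_2(R vs B,X) = 2
u_2(S vs B,X) = 2
max payoff 6 at {P}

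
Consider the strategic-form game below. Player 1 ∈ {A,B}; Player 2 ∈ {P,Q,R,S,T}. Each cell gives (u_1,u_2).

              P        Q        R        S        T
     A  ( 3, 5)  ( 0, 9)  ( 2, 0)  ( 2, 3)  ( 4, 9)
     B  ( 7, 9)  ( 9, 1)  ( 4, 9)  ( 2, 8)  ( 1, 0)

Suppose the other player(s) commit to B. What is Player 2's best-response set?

P2 best: {P,R}

u_2(P vs B) = 9
u_2(Q vs B) = 1
u_2(R vs B) = 9
u_2(S vs B) = 8
u_2(T vs B) = 0
max payoff 9 at {P,R}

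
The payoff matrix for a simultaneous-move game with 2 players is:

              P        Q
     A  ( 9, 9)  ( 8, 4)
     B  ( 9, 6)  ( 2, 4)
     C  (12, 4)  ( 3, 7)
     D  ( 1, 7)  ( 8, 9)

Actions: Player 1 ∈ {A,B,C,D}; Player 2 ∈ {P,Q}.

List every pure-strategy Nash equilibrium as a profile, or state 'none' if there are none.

NE set: (D,Q)

(A,P): not NE [P1→C gives 12>9]
(A,Q): not NE [P2→P gives 9>4]
(B,P): not NE [P1→C gives 12>9]
(B,Q): not NE [P1→D gives 8>2; P2→P gives 6>4]
(C,P): not NE [P2→Q gives 7>4]
(C,Q): not NE [P1→D gives 8>3]
(D,P): not NE [P1→C gives 12>1; P2→Q gives 9>7]
(D,Q): NE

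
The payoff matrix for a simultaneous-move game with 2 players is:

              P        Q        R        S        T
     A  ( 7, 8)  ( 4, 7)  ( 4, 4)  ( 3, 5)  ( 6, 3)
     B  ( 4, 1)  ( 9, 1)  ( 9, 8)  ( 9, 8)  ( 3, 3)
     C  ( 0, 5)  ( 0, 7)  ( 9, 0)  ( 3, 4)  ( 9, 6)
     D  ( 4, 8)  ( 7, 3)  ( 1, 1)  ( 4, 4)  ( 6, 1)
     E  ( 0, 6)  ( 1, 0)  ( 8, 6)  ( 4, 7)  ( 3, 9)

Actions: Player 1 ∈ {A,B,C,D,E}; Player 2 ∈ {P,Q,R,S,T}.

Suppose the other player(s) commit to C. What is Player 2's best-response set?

BR_2 = {Q}

u_2(P vs C) = 5
u_2(Q vs C) = 7
u_2(R vs C) = 0
u_2(S vs C) = 4
u_2(T vs C) = 6
max payoff 7 at {Q}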